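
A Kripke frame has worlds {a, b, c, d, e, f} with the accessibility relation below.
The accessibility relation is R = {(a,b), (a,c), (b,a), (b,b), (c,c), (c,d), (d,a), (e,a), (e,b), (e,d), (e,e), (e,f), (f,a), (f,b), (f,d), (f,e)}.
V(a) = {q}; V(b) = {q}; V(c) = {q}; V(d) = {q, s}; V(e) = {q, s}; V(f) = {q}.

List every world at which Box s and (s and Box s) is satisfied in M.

none

Let φ = Box s and (s and Box s). Evaluate φ at each world:
  a (successors {b, c}): φ is false.
  b (successors {a, b}): φ is false.
  c (successors {c, d}): φ is false.
  d (successors {a}): φ is false.
  e (successors {a, b, d, e, f}): φ is false.
  f (successors {a, b, d, e}): φ is false.
For instance, at b:
  At b: Box s is false, s and Box s is false, so Box s and (s and Box s) is false.
    At b: Box s requires s at every successor {a, b}.
      s fails at a, so Box s is false at b.
    At b: s is false, Box s is false, so s and Box s is false.
      At b: Box s requires s at every successor {a, b}.
        s fails at a, so Box s is false at b.
Satisfying worlds: none.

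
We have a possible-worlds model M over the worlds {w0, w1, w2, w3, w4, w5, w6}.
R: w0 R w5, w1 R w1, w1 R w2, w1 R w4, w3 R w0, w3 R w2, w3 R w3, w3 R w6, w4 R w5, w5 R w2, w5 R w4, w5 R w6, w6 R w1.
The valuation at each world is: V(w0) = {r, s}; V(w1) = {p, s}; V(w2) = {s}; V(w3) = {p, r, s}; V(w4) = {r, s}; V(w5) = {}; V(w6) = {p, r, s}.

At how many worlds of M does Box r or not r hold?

Let φ = Box r or not r. Evaluate φ at each world:
  w0 (successors {w5}): φ is false.
  w1 (successors {w1, w2, w4}): φ is true.
  w2 (successors ∅): φ is true.
  w3 (successors {w0, w2, w3, w6}): φ is false.
  w4 (successors {w5}): φ is false.
  w5 (successors {w2, w4, w6}): φ is true.
  w6 (successors {w1}): φ is false.
For instance, at w6:
  At w6: Box r is false, not r is false, so Box r or not r is false.
    At w6: Box r requires r at every successor {w1}.
      r fails at w1, so Box r is false at w6.
Satisfying worlds: {w1, w2, w5}

3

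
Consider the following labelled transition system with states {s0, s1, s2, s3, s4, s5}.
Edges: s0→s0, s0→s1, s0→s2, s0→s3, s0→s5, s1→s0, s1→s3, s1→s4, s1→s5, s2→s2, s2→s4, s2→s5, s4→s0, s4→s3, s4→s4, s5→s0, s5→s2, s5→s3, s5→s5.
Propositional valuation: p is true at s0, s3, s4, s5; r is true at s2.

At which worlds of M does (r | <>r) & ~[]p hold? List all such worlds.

Let φ = (r | <>r) & ~[]p. Evaluate φ at each world:
  s0 (successors {s0, s1, s2, s3, s5}): φ is true.
  s1 (successors {s0, s3, s4, s5}): φ is false.
  s2 (successors {s2, s4, s5}): φ is true.
  s3 (successors ∅): φ is false.
  s4 (successors {s0, s3, s4}): φ is false.
  s5 (successors {s0, s2, s3, s5}): φ is true.
For instance, at s1:
  At s1: r | <>r is false, ~[]p is false, so (r | <>r) & ~[]p is false.
    At s1: r is false, <>r is false, so r | <>r is false.
      At s1: <>r requires r at some successor in {s0, s3, s4, s5}.
        At s0: r is false.
        At s3: r is false.
        At s4: r is false.
        At s5: r is false.
      So <>r is false at s1.
    At s1: []p is true, so ~[]p is false.
      At s1: []p requires p at every successor {s0, s3, s4, s5}.
        At s0: p is true.
        At s3: p is true.
        At s4: p is true.
        At s5: p is true.
      So []p is true at s1.
Satisfying worlds: {s0, s2, s5}

s0, s2, s5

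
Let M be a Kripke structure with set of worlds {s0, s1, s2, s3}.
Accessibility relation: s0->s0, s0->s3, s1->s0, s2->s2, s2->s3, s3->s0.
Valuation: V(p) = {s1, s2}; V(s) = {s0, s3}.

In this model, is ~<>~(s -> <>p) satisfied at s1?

At s1: <>~(s -> <>p) is true, so ~<>~(s -> <>p) is false.
  At s1: <>~(s -> <>p) requires ~(s -> <>p) at some successor in {s0}.
    ~(s -> <>p) holds at s0, so <>~(s -> <>p) is true at s1.
      At s0: s -> <>p is false, so ~(s -> <>p) is true.

No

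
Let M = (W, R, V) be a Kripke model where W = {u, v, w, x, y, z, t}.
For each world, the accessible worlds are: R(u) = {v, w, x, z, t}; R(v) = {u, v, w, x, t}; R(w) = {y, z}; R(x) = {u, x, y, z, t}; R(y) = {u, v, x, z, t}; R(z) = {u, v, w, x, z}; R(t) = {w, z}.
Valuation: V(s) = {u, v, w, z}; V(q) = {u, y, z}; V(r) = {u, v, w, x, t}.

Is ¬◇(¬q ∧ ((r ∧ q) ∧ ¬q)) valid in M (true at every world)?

Recall that ◇ψ holds at a world iff ψ holds at some accessible world.
Let φ = ¬◇(¬q ∧ ((r ∧ q) ∧ ¬q)). Evaluate φ at each world:
  u (successors {v, w, x, z, t}): φ is true.
  v (successors {u, v, w, x, t}): φ is true.
  w (successors {y, z}): φ is true.
  x (successors {u, x, y, z, t}): φ is true.
  y (successors {u, v, x, z, t}): φ is true.
  z (successors {u, v, w, x, z}): φ is true.
  t (successors {w, z}): φ is true.
For instance, at t:
  At t: ◇(¬q ∧ ((r ∧ q) ∧ ¬q)) is false, so ¬◇(¬q ∧ ((r ∧ q) ∧ ¬q)) is true.
    At t: ◇(¬q ∧ ((r ∧ q) ∧ ¬q)) requires ¬q ∧ ((r ∧ q) ∧ ¬q) at some successor in {w, z}.
      At w: ¬q ∧ ((r ∧ q) ∧ ¬q) is false.
      At z: ¬q ∧ ((r ∧ q) ∧ ¬q) is false.
    So ◇(¬q ∧ ((r ∧ q) ∧ ¬q)) is false at t.

Yes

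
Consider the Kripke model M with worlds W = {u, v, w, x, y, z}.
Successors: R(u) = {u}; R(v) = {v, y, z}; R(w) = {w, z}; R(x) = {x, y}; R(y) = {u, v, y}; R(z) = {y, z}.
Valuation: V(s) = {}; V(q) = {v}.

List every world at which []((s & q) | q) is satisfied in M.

Recall that []ψ holds at a world iff ψ holds at every accessible world, and <>ψ holds iff ψ holds at some accessible world.
Let φ = []((s & q) | q). Evaluate φ at each world:
  u (successors {u}): φ is false.
  v (successors {v, y, z}): φ is false.
  w (successors {w, z}): φ is false.
  x (successors {x, y}): φ is false.
  y (successors {u, v, y}): φ is false.
  z (successors {y, z}): φ is false.
For instance, at x:
  At x: []((s & q) | q) requires (s & q) | q at every successor {x, y}.
    (s & q) | q fails at x, so []((s & q) | q) is false at x.
Satisfying worlds: none.

none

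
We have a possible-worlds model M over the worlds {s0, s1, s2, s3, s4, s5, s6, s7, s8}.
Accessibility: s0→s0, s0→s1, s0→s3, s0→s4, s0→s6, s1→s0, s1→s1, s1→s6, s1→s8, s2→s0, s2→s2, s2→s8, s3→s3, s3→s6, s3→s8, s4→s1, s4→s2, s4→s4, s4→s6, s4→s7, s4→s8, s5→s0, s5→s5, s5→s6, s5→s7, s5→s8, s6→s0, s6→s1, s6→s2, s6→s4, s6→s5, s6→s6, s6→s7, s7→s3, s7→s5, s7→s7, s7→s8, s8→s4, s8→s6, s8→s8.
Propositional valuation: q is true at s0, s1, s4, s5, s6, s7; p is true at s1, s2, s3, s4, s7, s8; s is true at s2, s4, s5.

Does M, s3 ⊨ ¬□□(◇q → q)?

At s3: □□(◇q → q) is false, so ¬□□(◇q → q) is true.
  At s3: □□(◇q → q) requires □(◇q → q) at every successor {s3, s6, s8}.
    □(◇q → q) fails at s3, so □□(◇q → q) is false at s3.
      At s3: □(◇q → q) requires ◇q → q at every successor {s3, s6, s8}.
        ◇q → q fails at s3, so □(◇q → q) is false at s3.

Yes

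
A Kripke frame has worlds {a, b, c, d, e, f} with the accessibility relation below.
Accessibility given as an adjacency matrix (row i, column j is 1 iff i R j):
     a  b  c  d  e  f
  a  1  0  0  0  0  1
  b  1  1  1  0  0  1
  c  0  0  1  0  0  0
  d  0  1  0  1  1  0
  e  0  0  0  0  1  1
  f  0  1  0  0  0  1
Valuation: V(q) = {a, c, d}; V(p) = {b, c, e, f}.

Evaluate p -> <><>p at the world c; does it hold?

Yes

At c: p is true, <><>p is true, so p -> <><>p is true.
  At c: <><>p requires <>p at some successor in {c}.
    <>p holds at c, so <><>p is true at c.
      At c: <>p requires p at some successor in {c}.
        p holds at c, so <>p is true at c.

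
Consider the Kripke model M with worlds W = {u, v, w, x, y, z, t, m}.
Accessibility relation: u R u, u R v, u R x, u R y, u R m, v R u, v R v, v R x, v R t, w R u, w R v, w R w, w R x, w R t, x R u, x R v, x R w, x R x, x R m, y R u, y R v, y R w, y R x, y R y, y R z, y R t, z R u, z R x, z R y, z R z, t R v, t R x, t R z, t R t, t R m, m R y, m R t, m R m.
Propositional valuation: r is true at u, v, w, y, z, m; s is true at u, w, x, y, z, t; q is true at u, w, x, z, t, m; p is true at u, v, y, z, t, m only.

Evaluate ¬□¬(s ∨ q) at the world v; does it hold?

Recall that □ψ holds at a world iff ψ holds at every accessible world, and ◇ψ holds iff ψ holds at some accessible world.
At v: □¬(s ∨ q) is false, so ¬□¬(s ∨ q) is true.
  At v: □¬(s ∨ q) requires ¬(s ∨ q) at every successor {u, v, x, t}.
    ¬(s ∨ q) fails at u, so □¬(s ∨ q) is false at v.

Yes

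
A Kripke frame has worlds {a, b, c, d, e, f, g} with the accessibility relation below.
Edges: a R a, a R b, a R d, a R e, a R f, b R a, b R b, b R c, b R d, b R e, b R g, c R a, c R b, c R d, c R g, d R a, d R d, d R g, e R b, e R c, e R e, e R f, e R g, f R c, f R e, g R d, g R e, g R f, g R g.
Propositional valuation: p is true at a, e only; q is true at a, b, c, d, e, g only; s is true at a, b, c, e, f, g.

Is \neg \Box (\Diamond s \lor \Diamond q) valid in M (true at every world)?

No

Recall that \Box ψ holds at a world iff ψ holds at every accessible world, and \Diamond ψ holds iff ψ holds at some accessible world.
Let φ = \neg \Box (\Diamond s \lor \Diamond q). Evaluate φ at each world:
  a (successors {a, b, d, e, f}): φ is false.
  b (successors {a, b, c, d, e, g}): φ is false.
  c (successors {a, b, d, g}): φ is false.
  d (successors {a, d, g}): φ is false.
  e (successors {b, c, e, f, g}): φ is false.
  f (successors {c, e}): φ is false.
  g (successors {d, e, f, g}): φ is false.
Detail at a (counterexample):
  At a: \Box (\Diamond s \lor \Diamond q) is true, so \neg \Box (\Diamond s \lor \Diamond q) is false.
    At a: \Box (\Diamond s \lor \Diamond q) requires \Diamond s \lor \Diamond q at every successor {a, b, d, e, f}.
      At a: \Diamond s \lor \Diamond q is true.
      At b: \Diamond s \lor \Diamond q is true.
      At d: \Diamond s \lor \Diamond q is true.
      At e: \Diamond s \lor \Diamond q is true.
      At f: \Diamond s \lor \Diamond q is true.
    So \Box (\Diamond s \lor \Diamond q) is true at a.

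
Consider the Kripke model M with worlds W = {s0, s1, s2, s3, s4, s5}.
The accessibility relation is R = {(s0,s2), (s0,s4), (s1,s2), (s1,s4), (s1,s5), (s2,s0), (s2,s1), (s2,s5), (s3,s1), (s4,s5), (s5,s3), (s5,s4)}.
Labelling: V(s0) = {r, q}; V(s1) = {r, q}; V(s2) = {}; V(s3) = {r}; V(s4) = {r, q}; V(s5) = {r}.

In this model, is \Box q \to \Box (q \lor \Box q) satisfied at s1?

Yes

At s1: \Box q is false, \Box (q \lor \Box q) is false, so \Box q \to \Box (q \lor \Box q) is true.
  At s1: \Box q requires q at every successor {s2, s4, s5}.
    q fails at s2, so \Box q is false at s1.
  At s1: \Box (q \lor \Box q) requires q \lor \Box q at every successor {s2, s4, s5}.
    q \lor \Box q fails at s2, so \Box (q \lor \Box q) is false at s1.
      At s2: q is false, \Box q is false, so q \lor \Box q is false.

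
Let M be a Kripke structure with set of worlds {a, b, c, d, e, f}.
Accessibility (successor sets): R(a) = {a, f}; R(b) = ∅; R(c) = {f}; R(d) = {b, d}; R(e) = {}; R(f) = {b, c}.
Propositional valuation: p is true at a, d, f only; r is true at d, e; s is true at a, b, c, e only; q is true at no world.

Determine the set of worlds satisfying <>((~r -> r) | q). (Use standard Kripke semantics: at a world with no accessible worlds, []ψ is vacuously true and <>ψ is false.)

Let φ = <>((~r -> r) | q). Evaluate φ at each world:
  a (successors {a, f}): φ is false.
  b (successors ∅): φ is false.
  c (successors {f}): φ is false.
  d (successors {b, d}): φ is true.
  e (successors ∅): φ is false.
  f (successors {b, c}): φ is false.
For instance, at f:
  At f: <>((~r -> r) | q) requires (~r -> r) | q at some successor in {b, c}.
    At b: (~r -> r) | q is false.
    At c: (~r -> r) | q is false.
  So <>((~r -> r) | q) is false at f.
Satisfying worlds: {d}

d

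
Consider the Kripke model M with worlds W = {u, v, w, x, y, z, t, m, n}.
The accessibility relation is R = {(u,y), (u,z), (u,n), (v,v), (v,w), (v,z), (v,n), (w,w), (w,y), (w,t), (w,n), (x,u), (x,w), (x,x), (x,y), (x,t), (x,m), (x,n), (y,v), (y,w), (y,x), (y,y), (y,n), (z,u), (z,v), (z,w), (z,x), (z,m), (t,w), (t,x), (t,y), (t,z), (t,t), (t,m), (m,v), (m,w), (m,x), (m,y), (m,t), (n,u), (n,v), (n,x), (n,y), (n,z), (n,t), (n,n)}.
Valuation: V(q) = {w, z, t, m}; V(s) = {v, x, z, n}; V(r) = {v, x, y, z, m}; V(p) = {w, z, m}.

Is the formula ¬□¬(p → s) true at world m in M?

At m: □¬(p → s) is false, so ¬□¬(p → s) is true.
  At m: □¬(p → s) requires ¬(p → s) at every successor {v, w, x, y, t}.
    ¬(p → s) fails at v, so □¬(p → s) is false at m.

Yes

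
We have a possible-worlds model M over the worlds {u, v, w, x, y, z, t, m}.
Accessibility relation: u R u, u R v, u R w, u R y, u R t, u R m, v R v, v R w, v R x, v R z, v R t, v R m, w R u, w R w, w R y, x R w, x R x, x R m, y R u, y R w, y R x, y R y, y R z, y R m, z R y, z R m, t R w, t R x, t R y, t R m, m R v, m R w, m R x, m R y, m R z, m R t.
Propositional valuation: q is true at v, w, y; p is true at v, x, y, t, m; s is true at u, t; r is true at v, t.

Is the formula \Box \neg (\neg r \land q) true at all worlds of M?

No

Recall that \Box ψ holds at a world iff ψ holds at every accessible world, and \Diamond ψ holds iff ψ holds at some accessible world.
Let φ = \Box \neg (\neg r \land q). Evaluate φ at each world:
  u (successors {u, v, w, y, t, m}): φ is false.
  v (successors {v, w, x, z, t, m}): φ is false.
  w (successors {u, w, y}): φ is false.
  x (successors {w, x, m}): φ is false.
  y (successors {u, w, x, y, z, m}): φ is false.
  z (successors {y, m}): φ is false.
  t (successors {w, x, y, m}): φ is false.
  m (successors {v, w, x, y, z, t}): φ is false.
Detail at u (counterexample):
  At u: \Box \neg (\neg r \land q) requires \neg (\neg r \land q) at every successor {u, v, w, y, t, m}.
    \neg (\neg r \land q) fails at w, so \Box \neg (\neg r \land q) is false at u.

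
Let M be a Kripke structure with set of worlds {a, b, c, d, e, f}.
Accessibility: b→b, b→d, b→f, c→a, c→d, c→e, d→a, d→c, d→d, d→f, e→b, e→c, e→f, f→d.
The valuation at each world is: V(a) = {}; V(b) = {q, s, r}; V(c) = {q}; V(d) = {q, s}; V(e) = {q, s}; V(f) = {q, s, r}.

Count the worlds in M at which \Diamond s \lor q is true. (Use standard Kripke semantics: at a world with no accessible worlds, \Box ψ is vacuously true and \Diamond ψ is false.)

Let φ = \Diamond s \lor q. Evaluate φ at each world:
  a (successors ∅): φ is false.
  b (successors {b, d, f}): φ is true.
  c (successors {a, d, e}): φ is true.
  d (successors {a, c, d, f}): φ is true.
  e (successors {b, c, f}): φ is true.
  f (successors {d}): φ is true.
For instance, at f:
  At f: \Diamond s is true, q is true, so \Diamond s \lor q is true.
    At f: \Diamond s requires s at some successor in {d}.
      s holds at d, so \Diamond s is true at f.
Satisfying worlds: {b, c, d, e, f}

5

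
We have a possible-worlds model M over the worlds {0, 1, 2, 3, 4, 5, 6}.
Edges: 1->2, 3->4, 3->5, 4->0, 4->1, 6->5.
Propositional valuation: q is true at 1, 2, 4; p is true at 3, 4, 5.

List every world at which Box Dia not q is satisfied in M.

0, 2, 5

Let φ = Box Dia not q. Evaluate φ at each world:
  0 (successors ∅): φ is true.
  1 (successors {2}): φ is false.
  2 (successors ∅): φ is true.
  3 (successors {4, 5}): φ is false.
  4 (successors {0, 1}): φ is false.
  5 (successors ∅): φ is true.
  6 (successors {5}): φ is false.
For instance, at 1:
  At 1: Box Dia not q requires Dia not q at every successor {2}.
    Dia not q fails at 2, so Box Dia not q is false at 1.
      At 2: no accessible worlds, so Dia not q is false.
Satisfying worlds: {0, 2, 5}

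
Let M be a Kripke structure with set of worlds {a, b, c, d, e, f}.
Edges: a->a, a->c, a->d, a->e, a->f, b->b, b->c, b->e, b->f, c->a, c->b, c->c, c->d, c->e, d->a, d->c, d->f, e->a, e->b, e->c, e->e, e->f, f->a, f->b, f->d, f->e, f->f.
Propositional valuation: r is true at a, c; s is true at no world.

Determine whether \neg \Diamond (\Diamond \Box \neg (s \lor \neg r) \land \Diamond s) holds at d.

Yes

At d: \Diamond (\Diamond \Box \neg (s \lor \neg r) \land \Diamond s) is false, so \neg \Diamond (\Diamond \Box \neg (s \lor \neg r) \land \Diamond s) is true.
  At d: \Diamond (\Diamond \Box \neg (s \lor \neg r) \land \Diamond s) requires \Diamond \Box \neg (s \lor \neg r) \land \Diamond s at some successor in {a, c, f}.
    At a: \Diamond \Box \neg (s \lor \neg r) \land \Diamond s is false.
    At c: \Diamond \Box \neg (s \lor \neg r) \land \Diamond s is false.
    At f: \Diamond \Box \neg (s \lor \neg r) \land \Diamond s is false.
  So \Diamond (\Diamond \Box \neg (s \lor \neg r) \land \Diamond s) is false at d.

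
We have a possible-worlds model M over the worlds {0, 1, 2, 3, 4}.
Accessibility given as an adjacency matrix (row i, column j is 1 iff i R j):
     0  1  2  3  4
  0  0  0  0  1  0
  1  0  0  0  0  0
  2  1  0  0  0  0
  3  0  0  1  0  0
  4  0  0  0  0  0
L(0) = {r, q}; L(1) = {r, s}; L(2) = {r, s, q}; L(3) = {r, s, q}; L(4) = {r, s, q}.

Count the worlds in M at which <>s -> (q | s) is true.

5

Recall that <>ψ holds at a world iff ψ holds at some accessible world.
Let φ = <>s -> (q | s). Evaluate φ at each world:
  0 (successors {3}): φ is true.
  1 (successors ∅): φ is true.
  2 (successors {0}): φ is true.
  3 (successors {2}): φ is true.
  4 (successors ∅): φ is true.
For instance, at 0:
  At 0: <>s is true, q | s is true, so <>s -> (q | s) is true.
    At 0: <>s requires s at some successor in {3}.
      s holds at 3, so <>s is true at 0.
Satisfying worlds: {0, 1, 2, 3, 4}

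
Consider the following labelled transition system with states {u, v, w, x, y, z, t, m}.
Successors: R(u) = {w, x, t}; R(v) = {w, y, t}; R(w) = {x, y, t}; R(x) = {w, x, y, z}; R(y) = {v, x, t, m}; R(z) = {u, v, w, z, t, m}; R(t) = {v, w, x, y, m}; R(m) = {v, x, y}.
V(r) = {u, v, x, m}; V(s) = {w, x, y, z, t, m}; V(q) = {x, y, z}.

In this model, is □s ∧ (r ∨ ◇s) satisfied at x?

Yes

At x: □s is true, r ∨ ◇s is true, so □s ∧ (r ∨ ◇s) is true.
  At x: □s requires s at every successor {w, x, y, z}.
    At w: s is true.
    At x: s is true.
    At y: s is true.
    At z: s is true.
  So □s is true at x.
  At x: r is true, ◇s is true, so r ∨ ◇s is true.
    At x: ◇s requires s at some successor in {w, x, y, z}.
      s holds at w, so ◇s is true at x.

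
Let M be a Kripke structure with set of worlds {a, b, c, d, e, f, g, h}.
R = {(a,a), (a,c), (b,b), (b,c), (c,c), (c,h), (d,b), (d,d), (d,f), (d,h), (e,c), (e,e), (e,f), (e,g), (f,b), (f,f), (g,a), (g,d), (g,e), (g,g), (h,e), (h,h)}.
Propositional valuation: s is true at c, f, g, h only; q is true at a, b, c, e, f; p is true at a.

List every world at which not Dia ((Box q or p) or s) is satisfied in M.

Let φ = not Dia ((Box q or p) or s). Evaluate φ at each world:
  a (successors {a, c}): φ is false.
  b (successors {b, c}): φ is false.
  c (successors {c, h}): φ is false.
  d (successors {b, d, f, h}): φ is false.
  e (successors {c, e, f, g}): φ is false.
  f (successors {b, f}): φ is false.
  g (successors {a, d, e, g}): φ is false.
  h (successors {e, h}): φ is false.
For instance, at d:
  At d: Dia ((Box q or p) or s) is true, so not Dia ((Box q or p) or s) is false.
    At d: Dia ((Box q or p) or s) requires (Box q or p) or s at some successor in {b, d, f, h}.
      (Box q or p) or s holds at b, so Dia ((Box q or p) or s) is true at d.
Satisfying worlds: none.

none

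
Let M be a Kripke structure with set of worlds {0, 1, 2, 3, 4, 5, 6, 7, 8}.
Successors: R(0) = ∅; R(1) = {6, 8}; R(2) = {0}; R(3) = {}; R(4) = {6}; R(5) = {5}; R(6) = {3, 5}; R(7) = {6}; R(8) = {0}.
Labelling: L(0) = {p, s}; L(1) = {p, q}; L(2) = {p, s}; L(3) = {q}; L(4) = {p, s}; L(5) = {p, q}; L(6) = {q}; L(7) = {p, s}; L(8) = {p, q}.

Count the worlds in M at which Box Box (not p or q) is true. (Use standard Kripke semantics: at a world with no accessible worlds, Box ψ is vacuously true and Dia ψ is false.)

Let φ = Box Box (not p or q). Evaluate φ at each world:
  0 (successors ∅): φ is true.
  1 (successors {6, 8}): φ is false.
  2 (successors {0}): φ is true.
  3 (successors ∅): φ is true.
  4 (successors {6}): φ is true.
  5 (successors {5}): φ is true.
  6 (successors {3, 5}): φ is true.
  7 (successors {6}): φ is true.
  8 (successors {0}): φ is true.
For instance, at 8:
  At 8: Box Box (not p or q) requires Box (not p or q) at every successor {0}.
      At 0: no accessible worlds, so Box (not p or q) holds vacuously.
  So Box Box (not p or q) is true at 8.
Satisfying worlds: {0, 2, 3, 4, 5, 6, 7, 8}

8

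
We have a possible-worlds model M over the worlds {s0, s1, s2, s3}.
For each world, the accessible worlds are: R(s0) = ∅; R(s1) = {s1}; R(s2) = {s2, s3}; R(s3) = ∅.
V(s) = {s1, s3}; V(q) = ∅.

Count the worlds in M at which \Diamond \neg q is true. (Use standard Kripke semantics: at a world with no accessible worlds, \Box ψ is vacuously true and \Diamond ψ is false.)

Let φ = \Diamond \neg q. Evaluate φ at each world:
  s0 (successors ∅): φ is false.
  s1 (successors {s1}): φ is true.
  s2 (successors {s2, s3}): φ is true.
  s3 (successors ∅): φ is false.
For instance, at s2:
  At s2: \Diamond \neg q requires \neg q at some successor in {s2, s3}.
    \neg q holds at s2, so \Diamond \neg q is true at s2.
Satisfying worlds: {s1, s2}

2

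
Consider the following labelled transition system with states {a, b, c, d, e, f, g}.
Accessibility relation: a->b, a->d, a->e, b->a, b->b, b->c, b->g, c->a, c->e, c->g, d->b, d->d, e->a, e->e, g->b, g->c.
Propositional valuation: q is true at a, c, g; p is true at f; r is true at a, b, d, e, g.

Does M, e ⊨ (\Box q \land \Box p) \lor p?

No

Recall that \Box ψ holds at a world iff ψ holds at every accessible world, and \Diamond ψ holds iff ψ holds at some accessible world.
At e: \Box q \land \Box p is false, p is false, so (\Box q \land \Box p) \lor p is false.
  At e: \Box q is false, \Box p is false, so \Box q \land \Box p is false.
    At e: \Box q requires q at every successor {a, e}.
      q fails at e, so \Box q is false at e.
    At e: \Box p requires p at every successor {a, e}.
      p fails at a, so \Box p is false at e.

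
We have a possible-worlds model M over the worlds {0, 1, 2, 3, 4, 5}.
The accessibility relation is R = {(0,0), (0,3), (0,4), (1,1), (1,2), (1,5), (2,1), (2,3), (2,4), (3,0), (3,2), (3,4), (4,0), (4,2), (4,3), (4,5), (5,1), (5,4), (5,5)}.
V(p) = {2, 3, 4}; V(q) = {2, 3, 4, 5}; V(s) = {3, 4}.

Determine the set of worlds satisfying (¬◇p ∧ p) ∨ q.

Let φ = (¬◇p ∧ p) ∨ q. Evaluate φ at each world:
  0 (successors {0, 3, 4}): φ is false.
  1 (successors {1, 2, 5}): φ is false.
  2 (successors {1, 3, 4}): φ is true.
  3 (successors {0, 2, 4}): φ is true.
  4 (successors {0, 2, 3, 5}): φ is true.
  5 (successors {1, 4, 5}): φ is true.
For instance, at 0:
  At 0: ¬◇p ∧ p is false, q is false, so (¬◇p ∧ p) ∨ q is false.
    At 0: ¬◇p is false, p is false, so ¬◇p ∧ p is false.
      At 0: ◇p is true, so ¬◇p is false.
Satisfying worlds: {2, 3, 4, 5}

2, 3, 4, 5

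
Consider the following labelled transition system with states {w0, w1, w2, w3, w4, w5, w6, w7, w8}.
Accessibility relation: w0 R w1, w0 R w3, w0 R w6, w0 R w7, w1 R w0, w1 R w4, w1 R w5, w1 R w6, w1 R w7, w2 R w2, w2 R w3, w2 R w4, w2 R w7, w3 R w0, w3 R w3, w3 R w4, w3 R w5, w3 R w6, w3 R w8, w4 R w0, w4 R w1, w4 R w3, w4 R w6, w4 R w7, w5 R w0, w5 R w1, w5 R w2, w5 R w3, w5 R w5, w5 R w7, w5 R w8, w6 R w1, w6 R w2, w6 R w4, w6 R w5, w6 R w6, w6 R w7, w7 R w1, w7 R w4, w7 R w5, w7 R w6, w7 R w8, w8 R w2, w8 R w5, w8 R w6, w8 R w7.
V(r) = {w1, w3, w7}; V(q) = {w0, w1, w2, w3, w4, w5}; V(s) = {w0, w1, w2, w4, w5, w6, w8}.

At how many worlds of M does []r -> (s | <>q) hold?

9

Let φ = []r -> (s | <>q). Evaluate φ at each world:
  w0 (successors {w1, w3, w6, w7}): φ is true.
  w1 (successors {w0, w4, w5, w6, w7}): φ is true.
  w2 (successors {w2, w3, w4, w7}): φ is true.
  w3 (successors {w0, w3, w4, w5, w6, w8}): φ is true.
  w4 (successors {w0, w1, w3, w6, w7}): φ is true.
  w5 (successors {w0, w1, w2, w3, w5, w7, w8}): φ is true.
  w6 (successors {w1, w2, w4, w5, w6, w7}): φ is true.
  w7 (successors {w1, w4, w5, w6, w8}): φ is true.
  w8 (successors {w2, w5, w6, w7}): φ is true.
For instance, at w8:
  At w8: []r is false, s | <>q is true, so []r -> (s | <>q) is true.
    At w8: []r requires r at every successor {w2, w5, w6, w7}.
      r fails at w2, so []r is false at w8.
    At w8: s is true, <>q is true, so s | <>q is true.
      At w8: <>q requires q at some successor in {w2, w5, w6, w7}.
        q holds at w2, so <>q is true at w8.
Satisfying worlds: {w0, w1, w2, w3, w4, w5, w6, w7, w8}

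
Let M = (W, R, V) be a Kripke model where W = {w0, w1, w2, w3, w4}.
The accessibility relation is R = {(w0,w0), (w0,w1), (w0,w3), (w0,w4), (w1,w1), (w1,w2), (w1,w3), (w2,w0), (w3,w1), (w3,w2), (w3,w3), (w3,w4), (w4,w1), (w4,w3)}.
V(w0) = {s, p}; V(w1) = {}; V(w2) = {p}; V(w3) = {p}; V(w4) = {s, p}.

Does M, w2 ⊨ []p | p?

At w2: []p is true, p is true, so []p | p is true.
  At w2: []p requires p at every successor {w0}.
    At w0: p is true.
  So []p is true at w2.

Yes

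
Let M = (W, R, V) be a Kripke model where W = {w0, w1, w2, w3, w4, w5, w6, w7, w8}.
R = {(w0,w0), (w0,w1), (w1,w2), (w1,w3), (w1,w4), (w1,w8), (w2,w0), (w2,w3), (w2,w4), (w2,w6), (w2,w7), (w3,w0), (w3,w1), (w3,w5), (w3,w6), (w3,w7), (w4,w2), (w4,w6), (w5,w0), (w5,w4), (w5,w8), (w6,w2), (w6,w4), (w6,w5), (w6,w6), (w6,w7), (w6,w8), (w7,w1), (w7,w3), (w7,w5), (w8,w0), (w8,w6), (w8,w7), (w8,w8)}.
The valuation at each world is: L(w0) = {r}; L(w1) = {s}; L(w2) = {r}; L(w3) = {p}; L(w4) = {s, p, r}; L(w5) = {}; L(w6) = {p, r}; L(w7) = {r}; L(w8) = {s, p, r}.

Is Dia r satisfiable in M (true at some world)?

Let φ = Dia r. Evaluate φ at each world:
  w0 (successors {w0, w1}): φ is true.
  w1 (successors {w2, w3, w4, w8}): φ is true.
  w2 (successors {w0, w3, w4, w6, w7}): φ is true.
  w3 (successors {w0, w1, w5, w6, w7}): φ is true.
  w4 (successors {w2, w6}): φ is true.
  w5 (successors {w0, w4, w8}): φ is true.
  w6 (successors {w2, w4, w5, w6, w7, w8}): φ is true.
  w7 (successors {w1, w3, w5}): φ is false.
  w8 (successors {w0, w6, w7, w8}): φ is true.
Detail at w0 (witness):
  At w0: Dia r requires r at some successor in {w0, w1}.
    r holds at w0, so Dia r is true at w0.

Yes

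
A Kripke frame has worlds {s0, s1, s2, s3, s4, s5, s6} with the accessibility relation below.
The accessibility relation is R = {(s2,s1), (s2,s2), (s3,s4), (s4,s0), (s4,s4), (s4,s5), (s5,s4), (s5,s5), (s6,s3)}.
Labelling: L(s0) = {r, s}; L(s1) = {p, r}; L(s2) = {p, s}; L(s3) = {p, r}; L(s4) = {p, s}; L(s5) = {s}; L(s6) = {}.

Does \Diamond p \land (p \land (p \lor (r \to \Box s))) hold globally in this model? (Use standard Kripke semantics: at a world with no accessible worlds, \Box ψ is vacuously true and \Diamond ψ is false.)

Recall that \Box ψ holds at a world iff ψ holds at every accessible world, and \Diamond ψ holds iff ψ holds at some accessible world.
Let φ = \Diamond p \land (p \land (p \lor (r \to \Box s))). Evaluate φ at each world:
  s0 (successors ∅): φ is false.
  s1 (successors ∅): φ is false.
  s2 (successors {s1, s2}): φ is true.
  s3 (successors {s4}): φ is true.
  s4 (successors {s0, s4, s5}): φ is true.
  s5 (successors {s4, s5}): φ is false.
  s6 (successors {s3}): φ is false.
Detail at s0 (counterexample):
  At s0: \Diamond p is false, p \land (p \lor (r \to \Box s)) is false, so \Diamond p \land (p \land (p \lor (r \to \Box s))) is false.
    At s0: no accessible worlds, so \Diamond p is false.
    At s0: p is false, p \lor (r \to \Box s) is true, so p \land (p \lor (r \to \Box s)) is false.
      At s0: p is false, r \to \Box s is true, so p \lor (r \to \Box s) is true.

No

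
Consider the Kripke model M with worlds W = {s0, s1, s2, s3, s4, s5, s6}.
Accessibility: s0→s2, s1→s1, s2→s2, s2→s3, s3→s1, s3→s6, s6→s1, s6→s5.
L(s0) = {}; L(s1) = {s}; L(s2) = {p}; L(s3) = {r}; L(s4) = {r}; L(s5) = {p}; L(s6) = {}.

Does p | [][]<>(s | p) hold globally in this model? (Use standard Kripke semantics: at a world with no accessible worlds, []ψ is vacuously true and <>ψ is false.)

No

Recall that []ψ holds at a world iff ψ holds at every accessible world, and <>ψ holds iff ψ holds at some accessible world.
Let φ = p | [][]<>(s | p). Evaluate φ at each world:
  s0 (successors {s2}): φ is true.
  s1 (successors {s1}): φ is true.
  s2 (successors {s2, s3}): φ is true.
  s3 (successors {s1, s6}): φ is false.
  s4 (successors ∅): φ is true.
  s5 (successors ∅): φ is true.
  s6 (successors {s1, s5}): φ is true.
Detail at s3 (counterexample):
  At s3: p is false, [][]<>(s | p) is false, so p | [][]<>(s | p) is false.
    At s3: [][]<>(s | p) requires []<>(s | p) at every successor {s1, s6}.
      []<>(s | p) fails at s6, so [][]<>(s | p) is false at s3.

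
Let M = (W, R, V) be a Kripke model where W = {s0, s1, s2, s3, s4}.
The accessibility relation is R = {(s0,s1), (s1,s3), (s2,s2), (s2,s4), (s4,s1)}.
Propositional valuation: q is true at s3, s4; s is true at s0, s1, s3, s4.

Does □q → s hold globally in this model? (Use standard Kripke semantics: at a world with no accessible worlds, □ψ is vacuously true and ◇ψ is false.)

Recall that □ψ holds at a world iff ψ holds at every accessible world, and ◇ψ holds iff ψ holds at some accessible world.
Let φ = □q → s. Evaluate φ at each world:
  s0 (successors {s1}): φ is true.
  s1 (successors {s3}): φ is true.
  s2 (successors {s2, s4}): φ is true.
  s3 (successors ∅): φ is true.
  s4 (successors {s1}): φ is true.
For instance, at s2:
  At s2: □q is false, s is false, so □q → s is true.
    At s2: □q requires q at every successor {s2, s4}.
      q fails at s2, so □q is false at s2.

Yes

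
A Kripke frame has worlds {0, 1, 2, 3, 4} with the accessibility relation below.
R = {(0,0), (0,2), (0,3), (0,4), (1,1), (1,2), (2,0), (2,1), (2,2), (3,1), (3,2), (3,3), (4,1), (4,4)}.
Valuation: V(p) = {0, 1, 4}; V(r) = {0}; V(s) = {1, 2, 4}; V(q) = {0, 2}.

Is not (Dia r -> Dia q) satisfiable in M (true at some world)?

Let φ = not (Dia r -> Dia q). Evaluate φ at each world:
  0 (successors {0, 2, 3, 4}): φ is false.
  1 (successors {1, 2}): φ is false.
  2 (successors {0, 1, 2}): φ is false.
  3 (successors {1, 2, 3}): φ is false.
  4 (successors {1, 4}): φ is false.
For instance, at 1:
  At 1: Dia r -> Dia q is true, so not (Dia r -> Dia q) is false.
    At 1: Dia r is false, Dia q is true, so Dia r -> Dia q is true.
      At 1: Dia r requires r at some successor in {1, 2}.
        At 1: r is false.
        At 2: r is false.
      So Dia r is false at 1.
      At 1: Dia q requires q at some successor in {1, 2}.
        q holds at 2, so Dia q is true at 1.

No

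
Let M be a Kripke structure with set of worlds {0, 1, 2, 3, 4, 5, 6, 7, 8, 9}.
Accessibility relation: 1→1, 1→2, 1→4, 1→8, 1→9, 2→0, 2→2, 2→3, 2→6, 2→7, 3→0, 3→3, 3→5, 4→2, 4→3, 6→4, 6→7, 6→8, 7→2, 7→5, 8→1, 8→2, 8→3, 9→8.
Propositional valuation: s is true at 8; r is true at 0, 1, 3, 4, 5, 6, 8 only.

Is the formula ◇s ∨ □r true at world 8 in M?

At 8: ◇s is false, □r is false, so ◇s ∨ □r is false.
  At 8: ◇s requires s at some successor in {1, 2, 3}.
    At 1: s is false.
    At 2: s is false.
    At 3: s is false.
  So ◇s is false at 8.
  At 8: □r requires r at every successor {1, 2, 3}.
    r fails at 2, so □r is false at 8.

No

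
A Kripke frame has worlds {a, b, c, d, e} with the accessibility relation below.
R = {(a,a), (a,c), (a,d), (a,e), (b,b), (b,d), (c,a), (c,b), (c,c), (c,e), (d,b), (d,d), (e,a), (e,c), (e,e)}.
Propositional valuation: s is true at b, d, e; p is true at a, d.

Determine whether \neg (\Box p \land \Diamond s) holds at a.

At a: \Box p \land \Diamond s is false, so \neg (\Box p \land \Diamond s) is true.
  At a: \Box p is false, \Diamond s is true, so \Box p \land \Diamond s is false.
    At a: \Box p requires p at every successor {a, c, d, e}.
      p fails at c, so \Box p is false at a.
    At a: \Diamond s requires s at some successor in {a, c, d, e}.
      s holds at d, so \Diamond s is true at a.

Yes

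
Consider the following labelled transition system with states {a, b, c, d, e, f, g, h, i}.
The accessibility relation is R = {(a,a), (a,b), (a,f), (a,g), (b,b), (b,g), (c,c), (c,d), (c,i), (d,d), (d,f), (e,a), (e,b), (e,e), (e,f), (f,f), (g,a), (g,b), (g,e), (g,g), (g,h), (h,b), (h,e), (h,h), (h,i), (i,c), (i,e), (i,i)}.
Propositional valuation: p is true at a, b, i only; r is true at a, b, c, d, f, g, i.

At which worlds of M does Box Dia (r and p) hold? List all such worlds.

Let φ = Box Dia (r and p). Evaluate φ at each world:
  a (successors {a, b, f, g}): φ is false.
  b (successors {b, g}): φ is true.
  c (successors {c, d, i}): φ is false.
  d (successors {d, f}): φ is false.
  e (successors {a, b, e, f}): φ is false.
  f (successors {f}): φ is false.
  g (successors {a, b, e, g, h}): φ is true.
  h (successors {b, e, h, i}): φ is true.
  i (successors {c, e, i}): φ is true.
For instance, at h:
  At h: Box Dia (r and p) requires Dia (r and p) at every successor {b, e, h, i}.
    At b: Dia (r and p) is true.
    At e: Dia (r and p) is true.
    At h: Dia (r and p) is true.
    At i: Dia (r and p) is true.
  So Box Dia (r and p) is true at h.
Satisfying worlds: {b, g, h, i}

b, g, h, i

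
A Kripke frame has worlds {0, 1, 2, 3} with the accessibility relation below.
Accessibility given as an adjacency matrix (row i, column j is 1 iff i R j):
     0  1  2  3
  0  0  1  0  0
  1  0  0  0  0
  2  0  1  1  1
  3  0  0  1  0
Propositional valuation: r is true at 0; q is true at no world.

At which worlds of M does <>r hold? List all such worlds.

none

Let φ = <>r. Evaluate φ at each world:
  0 (successors {1}): φ is false.
  1 (successors ∅): φ is false.
  2 (successors {1, 2, 3}): φ is false.
  3 (successors {2}): φ is false.
For instance, at 2:
  At 2: <>r requires r at some successor in {1, 2, 3}.
    At 1: r is false.
    At 2: r is false.
    At 3: r is false.
  So <>r is false at 2.
Satisfying worlds: none.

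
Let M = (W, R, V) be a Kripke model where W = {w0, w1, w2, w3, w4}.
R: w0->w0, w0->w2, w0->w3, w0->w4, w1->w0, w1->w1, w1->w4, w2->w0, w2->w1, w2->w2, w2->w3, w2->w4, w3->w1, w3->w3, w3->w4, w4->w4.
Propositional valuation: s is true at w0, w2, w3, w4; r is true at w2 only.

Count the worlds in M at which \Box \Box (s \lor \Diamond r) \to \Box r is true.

4

Let φ = \Box \Box (s \lor \Diamond r) \to \Box r. Evaluate φ at each world:
  w0 (successors {w0, w2, w3, w4}): φ is true.
  w1 (successors {w0, w1, w4}): φ is true.
  w2 (successors {w0, w1, w2, w3, w4}): φ is true.
  w3 (successors {w1, w3, w4}): φ is true.
  w4 (successors {w4}): φ is false.
For instance, at w0:
  At w0: \Box \Box (s \lor \Diamond r) is false, \Box r is false, so \Box \Box (s \lor \Diamond r) \to \Box r is true.
    At w0: \Box \Box (s \lor \Diamond r) requires \Box (s \lor \Diamond r) at every successor {w0, w2, w3, w4}.
      \Box (s \lor \Diamond r) fails at w2, so \Box \Box (s \lor \Diamond r) is false at w0.
    At w0: \Box r requires r at every successor {w0, w2, w3, w4}.
      r fails at w0, so \Box r is false at w0.
Satisfying worlds: {w0, w1, w2, w3}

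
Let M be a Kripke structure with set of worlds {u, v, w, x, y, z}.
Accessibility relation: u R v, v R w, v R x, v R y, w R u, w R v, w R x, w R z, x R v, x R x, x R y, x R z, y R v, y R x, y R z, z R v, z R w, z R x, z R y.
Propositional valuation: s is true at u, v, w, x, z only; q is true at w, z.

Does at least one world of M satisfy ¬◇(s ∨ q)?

Let φ = ¬◇(s ∨ q). Evaluate φ at each world:
  u (successors {v}): φ is false.
  v (successors {w, x, y}): φ is false.
  w (successors {u, v, x, z}): φ is false.
  x (successors {v, x, y, z}): φ is false.
  y (successors {v, x, z}): φ is false.
  z (successors {v, w, x, y}): φ is false.
For instance, at u:
  At u: ◇(s ∨ q) is true, so ¬◇(s ∨ q) is false.
    At u: ◇(s ∨ q) requires s ∨ q at some successor in {v}.
      s ∨ q holds at v, so ◇(s ∨ q) is true at u.

No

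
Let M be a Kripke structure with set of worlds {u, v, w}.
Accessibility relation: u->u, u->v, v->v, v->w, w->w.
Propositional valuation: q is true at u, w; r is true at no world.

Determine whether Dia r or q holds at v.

At v: Dia r is false, q is false, so Dia r or q is false.
  At v: Dia r requires r at some successor in {v, w}.
    At v: r is false.
    At w: r is false.
  So Dia r is false at v.

No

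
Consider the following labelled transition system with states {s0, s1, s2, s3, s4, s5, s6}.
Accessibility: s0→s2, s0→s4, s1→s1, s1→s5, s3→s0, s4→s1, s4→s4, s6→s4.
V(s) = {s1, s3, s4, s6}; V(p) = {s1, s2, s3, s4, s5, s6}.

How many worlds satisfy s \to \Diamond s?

Recall that \Diamond ψ holds at a world iff ψ holds at some accessible world.
Let φ = s \to \Diamond s. Evaluate φ at each world:
  s0 (successors {s2, s4}): φ is true.
  s1 (successors {s1, s5}): φ is true.
  s2 (successors ∅): φ is true.
  s3 (successors {s0}): φ is false.
  s4 (successors {s1, s4}): φ is true.
  s5 (successors ∅): φ is true.
  s6 (successors {s4}): φ is true.
For instance, at s0:
  At s0: s is false, \Diamond s is true, so s \to \Diamond s is true.
    At s0: \Diamond s requires s at some successor in {s2, s4}.
      s holds at s4, so \Diamond s is true at s0.
Satisfying worlds: {s0, s1, s2, s4, s5, s6}

6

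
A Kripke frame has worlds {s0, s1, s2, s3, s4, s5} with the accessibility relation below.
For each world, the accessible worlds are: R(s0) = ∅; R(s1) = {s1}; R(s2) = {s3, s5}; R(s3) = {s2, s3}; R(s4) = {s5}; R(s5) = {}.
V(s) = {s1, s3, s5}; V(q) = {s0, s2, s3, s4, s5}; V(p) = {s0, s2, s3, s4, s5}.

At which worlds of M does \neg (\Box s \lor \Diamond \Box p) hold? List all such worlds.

Let φ = \neg (\Box s \lor \Diamond \Box p). Evaluate φ at each world:
  s0 (successors ∅): φ is false.
  s1 (successors {s1}): φ is false.
  s2 (successors {s3, s5}): φ is false.
  s3 (successors {s2, s3}): φ is false.
  s4 (successors {s5}): φ is false.
  s5 (successors ∅): φ is false.
For instance, at s1:
  At s1: \Box s \lor \Diamond \Box p is true, so \neg (\Box s \lor \Diamond \Box p) is false.
    At s1: \Box s is true, \Diamond \Box p is false, so \Box s \lor \Diamond \Box p is true.
      At s1: \Box s requires s at every successor {s1}.
        At s1: s is true.
      So \Box s is true at s1.
      At s1: \Diamond \Box p requires \Box p at some successor in {s1}.
        At s1: \Box p is false.
      So \Diamond \Box p is false at s1.
Satisfying worlds: none.

none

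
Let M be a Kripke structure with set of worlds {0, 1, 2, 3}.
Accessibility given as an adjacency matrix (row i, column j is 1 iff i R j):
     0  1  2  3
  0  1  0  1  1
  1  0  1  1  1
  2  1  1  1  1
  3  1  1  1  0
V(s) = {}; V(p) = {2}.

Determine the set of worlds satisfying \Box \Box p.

none

Recall that \Box ψ holds at a world iff ψ holds at every accessible world, and \Diamond ψ holds iff ψ holds at some accessible world.
Let φ = \Box \Box p. Evaluate φ at each world:
  0 (successors {0, 2, 3}): φ is false.
  1 (successors {1, 2, 3}): φ is false.
  2 (successors {0, 1, 2, 3}): φ is false.
  3 (successors {0, 1, 2}): φ is false.
For instance, at 0:
  At 0: \Box \Box p requires \Box p at every successor {0, 2, 3}.
    \Box p fails at 0, so \Box \Box p is false at 0.
      At 0: \Box p requires p at every successor {0, 2, 3}.
        p fails at 0, so \Box p is false at 0.
Satisfying worlds: none.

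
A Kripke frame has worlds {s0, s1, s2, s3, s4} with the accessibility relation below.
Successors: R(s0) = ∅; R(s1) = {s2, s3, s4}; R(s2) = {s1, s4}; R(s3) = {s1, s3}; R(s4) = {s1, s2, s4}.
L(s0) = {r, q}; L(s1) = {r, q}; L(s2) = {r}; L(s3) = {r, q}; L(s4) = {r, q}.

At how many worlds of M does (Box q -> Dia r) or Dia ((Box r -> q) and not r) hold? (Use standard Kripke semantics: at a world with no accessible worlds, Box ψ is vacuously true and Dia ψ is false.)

4

Recall that Box ψ holds at a world iff ψ holds at every accessible world, and Dia ψ holds iff ψ holds at some accessible world.
Let φ = (Box q -> Dia r) or Dia ((Box r -> q) and not r). Evaluate φ at each world:
  s0 (successors ∅): φ is false.
  s1 (successors {s2, s3, s4}): φ is true.
  s2 (successors {s1, s4}): φ is true.
  s3 (successors {s1, s3}): φ is true.
  s4 (successors {s1, s2, s4}): φ is true.
For instance, at s4:
  At s4: Box q -> Dia r is true, Dia ((Box r -> q) and not r) is false, so (Box q -> Dia r) or Dia ((Box r -> q) and not r) is true.
    At s4: Box q is false, Dia r is true, so Box q -> Dia r is true.
      At s4: Box q requires q at every successor {s1, s2, s4}.
        q fails at s2, so Box q is false at s4.
      At s4: Dia r requires r at some successor in {s1, s2, s4}.
        r holds at s1, so Dia r is true at s4.
    At s4: Dia ((Box r -> q) and not r) requires (Box r -> q) and not r at some successor in {s1, s2, s4}.
      At s1: (Box r -> q) and not r is false.
      At s2: (Box r -> q) and not r is false.
      At s4: (Box r -> q) and not r is false.
    So Dia ((Box r -> q) and not r) is false at s4.
Satisfying worlds: {s1, s2, s3, s4}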